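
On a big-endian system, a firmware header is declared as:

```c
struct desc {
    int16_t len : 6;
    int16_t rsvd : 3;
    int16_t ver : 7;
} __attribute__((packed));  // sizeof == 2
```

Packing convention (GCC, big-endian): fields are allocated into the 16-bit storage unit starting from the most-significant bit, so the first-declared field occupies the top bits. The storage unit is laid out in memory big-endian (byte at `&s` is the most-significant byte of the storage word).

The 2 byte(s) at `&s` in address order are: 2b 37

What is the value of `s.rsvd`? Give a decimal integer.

-2

[0]=0x2b [1]=0x37 (big-endian) → word 0x2b37
len [10+:6] = (word>>10) & 0x3f = 10
rsvd [7+:3] = (word>>7) & 0x7 = 6  ←
ver [0+:7] = (word>>0) & 0x7f = 55
rsvd signed 3b, MSB=1: 6 - 8 = -2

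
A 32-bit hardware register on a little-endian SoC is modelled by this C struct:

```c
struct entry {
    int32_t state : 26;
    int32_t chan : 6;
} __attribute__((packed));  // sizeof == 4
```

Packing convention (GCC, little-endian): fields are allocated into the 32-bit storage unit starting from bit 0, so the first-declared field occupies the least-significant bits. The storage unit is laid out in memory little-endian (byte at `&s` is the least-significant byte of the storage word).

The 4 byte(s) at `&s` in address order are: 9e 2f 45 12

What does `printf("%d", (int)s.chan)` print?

[0]=0x9e [1]=0x2f [2]=0x45 [3]=0x12 (little-endian) → word 0x12452f9e
state:26 @ bit 0 → (0x12452f9e>>0)&0x3ffffff = 0x2452f9e
chan:6 @ bit 26 → (0x12452f9e>>26)&0x3f = 0x4  ←
chan signed 6b, MSB=0: value = 4

4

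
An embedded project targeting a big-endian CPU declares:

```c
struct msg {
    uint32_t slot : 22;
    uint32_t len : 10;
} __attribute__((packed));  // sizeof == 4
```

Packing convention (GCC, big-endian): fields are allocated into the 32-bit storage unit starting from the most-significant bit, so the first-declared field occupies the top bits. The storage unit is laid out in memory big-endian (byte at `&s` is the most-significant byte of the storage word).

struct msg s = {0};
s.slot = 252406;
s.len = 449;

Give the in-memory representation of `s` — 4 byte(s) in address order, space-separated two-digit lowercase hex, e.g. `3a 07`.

slot (22b) val=252406 bits=0x3d9f6 at bit 10: 0x0f67d800
len (10b) val=449 bits=0x1c1 at bit 0: 0x0f67d9c1
word = 0x0f67d9c1 → big-endian bytes:
  [0]=0x0f  [1]=0x67  [2]=0xd9  [3]=0xc1

0f 67 d9 c1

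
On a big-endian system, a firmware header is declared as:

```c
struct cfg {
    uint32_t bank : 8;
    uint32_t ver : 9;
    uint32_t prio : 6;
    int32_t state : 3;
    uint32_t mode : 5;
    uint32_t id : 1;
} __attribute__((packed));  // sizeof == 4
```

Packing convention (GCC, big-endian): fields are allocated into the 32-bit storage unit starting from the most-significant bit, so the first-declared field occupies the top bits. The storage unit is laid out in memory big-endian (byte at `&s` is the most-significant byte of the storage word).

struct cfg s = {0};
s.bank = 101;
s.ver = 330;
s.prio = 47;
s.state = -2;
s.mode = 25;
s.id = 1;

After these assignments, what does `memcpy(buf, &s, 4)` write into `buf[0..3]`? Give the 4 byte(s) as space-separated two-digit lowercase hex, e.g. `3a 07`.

65 a5 5f b3

bank:8 = 101 → 0x65 << 24 → word 0x65000000
ver:9 = 330 → 0x14a << 15 → word 0x65a50000
prio:6 = 47 → 0x2f << 9 → word 0x65a55e00
state:3 = -2 → 0x6 << 6 → word 0x65a55f80
mode:5 = 25 → 0x19 << 1 → word 0x65a55fb2
id:1 = 1 → 0x1 << 0 → word 0x65a55fb3
word = 0x65a55fb3 → big-endian bytes:
  [0]=0x65  [1]=0xa5  [2]=0x5f  [3]=0xb3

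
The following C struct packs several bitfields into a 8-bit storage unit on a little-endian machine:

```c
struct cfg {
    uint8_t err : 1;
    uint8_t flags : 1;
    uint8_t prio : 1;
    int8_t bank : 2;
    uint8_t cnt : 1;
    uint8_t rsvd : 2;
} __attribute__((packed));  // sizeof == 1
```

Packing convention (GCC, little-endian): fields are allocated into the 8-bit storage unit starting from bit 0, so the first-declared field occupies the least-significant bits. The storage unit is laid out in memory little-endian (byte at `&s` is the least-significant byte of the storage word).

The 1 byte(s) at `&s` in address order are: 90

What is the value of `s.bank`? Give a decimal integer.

-2

[0]=0x90 (little-endian) → word 0x90
err:1 @ bit 0 → (0x90>>0)&0x1 = 0x0
flags:1 @ bit 1 → (0x90>>1)&0x1 = 0x0
prio:1 @ bit 2 → (0x90>>2)&0x1 = 0x0
bank:2 @ bit 3 → (0x90>>3)&0x3 = 0x2  ←
cnt:1 @ bit 5 → (0x90>>5)&0x1 = 0x0
rsvd:2 @ bit 6 → (0x90>>6)&0x3 = 0x2
bank signed 2b, MSB=1: 2 - 4 = -2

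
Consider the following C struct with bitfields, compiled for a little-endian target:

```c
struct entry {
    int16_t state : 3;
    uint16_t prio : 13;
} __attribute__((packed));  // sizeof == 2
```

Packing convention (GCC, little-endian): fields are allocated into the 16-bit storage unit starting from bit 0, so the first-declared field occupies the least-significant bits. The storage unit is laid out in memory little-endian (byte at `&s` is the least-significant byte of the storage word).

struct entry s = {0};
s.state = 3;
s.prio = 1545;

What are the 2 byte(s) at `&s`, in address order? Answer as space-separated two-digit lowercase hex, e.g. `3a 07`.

4b 30

state:3 = 3 → 0x3 << 0 → word 0x0003
prio:13 = 1545 → 0x609 << 3 → word 0x304b
word = 0x304b → little-endian bytes:
  [0]=0x4b  [1]=0x30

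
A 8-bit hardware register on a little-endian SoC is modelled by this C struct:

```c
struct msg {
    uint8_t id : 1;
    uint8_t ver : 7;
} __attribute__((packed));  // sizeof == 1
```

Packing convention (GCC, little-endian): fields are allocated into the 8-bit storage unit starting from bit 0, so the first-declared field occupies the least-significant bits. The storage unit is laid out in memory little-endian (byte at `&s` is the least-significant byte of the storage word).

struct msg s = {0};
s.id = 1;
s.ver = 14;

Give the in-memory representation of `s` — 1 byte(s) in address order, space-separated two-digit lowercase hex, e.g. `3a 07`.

[0+:1] id=1 & 0x1 = 0x1; word=0x01
[1+:7] ver=14 & 0x7f = 0xe; word=0x1d
word = 0x1d → little-endian bytes:
  [0]=0x1d

1d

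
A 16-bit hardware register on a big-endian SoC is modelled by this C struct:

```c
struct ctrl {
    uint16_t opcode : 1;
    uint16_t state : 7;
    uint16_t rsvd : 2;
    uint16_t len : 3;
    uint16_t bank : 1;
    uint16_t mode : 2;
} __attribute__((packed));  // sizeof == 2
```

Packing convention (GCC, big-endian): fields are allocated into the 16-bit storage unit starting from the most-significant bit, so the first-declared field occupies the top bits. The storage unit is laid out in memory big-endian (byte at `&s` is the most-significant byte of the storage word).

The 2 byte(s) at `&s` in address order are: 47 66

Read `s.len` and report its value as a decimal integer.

4

[0]=0x47 [1]=0x66 (big-endian) → word 0x4766
opcode:1 @ bit 15 → (0x4766>>15)&0x1 = 0x0
state:7 @ bit 8 → (0x4766>>8)&0x7f = 0x47
rsvd:2 @ bit 6 → (0x4766>>6)&0x3 = 0x1
len:3 @ bit 3 → (0x4766>>3)&0x7 = 0x4  ←
bank:1 @ bit 2 → (0x4766>>2)&0x1 = 0x1
mode:2 @ bit 0 → (0x4766>>0)&0x3 = 0x2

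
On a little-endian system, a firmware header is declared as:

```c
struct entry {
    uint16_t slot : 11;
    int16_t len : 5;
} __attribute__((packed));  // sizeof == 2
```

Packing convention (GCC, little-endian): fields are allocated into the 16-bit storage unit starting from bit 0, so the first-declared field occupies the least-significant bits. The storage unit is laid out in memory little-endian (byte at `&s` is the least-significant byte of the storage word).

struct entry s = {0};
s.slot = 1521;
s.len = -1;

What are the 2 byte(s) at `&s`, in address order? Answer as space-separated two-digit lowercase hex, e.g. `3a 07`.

slot (11b) val=1521 bits=0x5f1 at bit 0: 0x05f1
len (5b) val=-1 bits=0x1f at bit 11: 0xfdf1
word = 0xfdf1 → little-endian bytes:
  [0]=0xf1  [1]=0xfd

f1 fd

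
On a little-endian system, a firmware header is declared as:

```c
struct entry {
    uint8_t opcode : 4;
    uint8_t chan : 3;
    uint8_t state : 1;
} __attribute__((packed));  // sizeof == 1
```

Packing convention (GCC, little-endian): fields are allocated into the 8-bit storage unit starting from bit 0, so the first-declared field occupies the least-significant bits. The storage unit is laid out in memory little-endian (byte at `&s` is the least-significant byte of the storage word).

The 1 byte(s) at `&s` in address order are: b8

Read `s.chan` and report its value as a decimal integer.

[0]=0xb8 (little-endian) → word 0xb8
opcode [0+:4] = (word>>0) & 0xf = 8
chan [4+:3] = (word>>4) & 0x7 = 3  ←
state [7+:1] = (word>>7) & 0x1 = 1

3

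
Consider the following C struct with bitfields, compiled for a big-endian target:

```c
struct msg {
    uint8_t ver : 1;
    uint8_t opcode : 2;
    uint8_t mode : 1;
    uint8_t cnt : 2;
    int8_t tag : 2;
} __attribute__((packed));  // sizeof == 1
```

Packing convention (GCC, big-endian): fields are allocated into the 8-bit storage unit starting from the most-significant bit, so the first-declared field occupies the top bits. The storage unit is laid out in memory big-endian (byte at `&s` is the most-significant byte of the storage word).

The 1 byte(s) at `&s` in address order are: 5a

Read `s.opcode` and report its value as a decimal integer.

2

[0]=0x5a (big-endian) → word 0x5a
ver [7+:1] = (word>>7) & 0x1 = 0
opcode [5+:2] = (word>>5) & 0x3 = 2  ←
mode [4+:1] = (word>>4) & 0x1 = 1
cnt [2+:2] = (word>>2) & 0x3 = 2
tag [0+:2] = (word>>0) & 0x3 = 2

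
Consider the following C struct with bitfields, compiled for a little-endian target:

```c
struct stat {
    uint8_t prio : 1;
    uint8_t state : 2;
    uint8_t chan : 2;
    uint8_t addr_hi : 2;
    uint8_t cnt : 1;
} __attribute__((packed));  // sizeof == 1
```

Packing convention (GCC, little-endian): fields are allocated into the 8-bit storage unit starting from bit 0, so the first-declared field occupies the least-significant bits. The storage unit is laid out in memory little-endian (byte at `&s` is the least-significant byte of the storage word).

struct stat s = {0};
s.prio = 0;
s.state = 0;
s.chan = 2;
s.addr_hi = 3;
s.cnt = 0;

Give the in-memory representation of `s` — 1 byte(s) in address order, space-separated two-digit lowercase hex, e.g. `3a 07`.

[0+:1] prio=0 & 0x1 = 0x0; word=0x00
[1+:2] state=0 & 0x3 = 0x0; word=0x00
[3+:2] chan=2 & 0x3 = 0x2; word=0x10
[5+:2] addr_hi=3 & 0x3 = 0x3; word=0x70
[7+:1] cnt=0 & 0x1 = 0x0; word=0x70
word = 0x70 → little-endian bytes:
  [0]=0x70

70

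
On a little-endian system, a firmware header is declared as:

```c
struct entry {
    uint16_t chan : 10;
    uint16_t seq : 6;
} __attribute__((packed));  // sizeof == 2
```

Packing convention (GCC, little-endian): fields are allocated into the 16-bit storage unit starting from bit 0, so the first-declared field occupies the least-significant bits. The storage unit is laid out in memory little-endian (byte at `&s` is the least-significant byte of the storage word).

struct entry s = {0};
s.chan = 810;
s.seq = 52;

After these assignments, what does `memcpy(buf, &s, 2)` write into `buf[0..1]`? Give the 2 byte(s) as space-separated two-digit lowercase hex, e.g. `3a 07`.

chan (10b) val=810 bits=0x32a at bit 0: 0x032a
seq (6b) val=52 bits=0x34 at bit 10: 0xd32a
word = 0xd32a → little-endian bytes:
  [0]=0x2a  [1]=0xd3

2a d3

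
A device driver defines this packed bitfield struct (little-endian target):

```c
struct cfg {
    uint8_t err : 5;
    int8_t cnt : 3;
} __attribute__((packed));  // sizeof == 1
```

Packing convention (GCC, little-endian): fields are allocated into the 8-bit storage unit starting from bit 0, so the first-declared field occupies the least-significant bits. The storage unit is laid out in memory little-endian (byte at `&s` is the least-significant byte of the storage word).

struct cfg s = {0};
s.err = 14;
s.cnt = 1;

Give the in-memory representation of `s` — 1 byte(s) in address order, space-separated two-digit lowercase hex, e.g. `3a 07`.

err:5 = 14 → 0xe << 0 → word 0x0e
cnt:3 = 1 → 0x1 << 5 → word 0x2e
word = 0x2e → little-endian bytes:
  [0]=0x2e

2e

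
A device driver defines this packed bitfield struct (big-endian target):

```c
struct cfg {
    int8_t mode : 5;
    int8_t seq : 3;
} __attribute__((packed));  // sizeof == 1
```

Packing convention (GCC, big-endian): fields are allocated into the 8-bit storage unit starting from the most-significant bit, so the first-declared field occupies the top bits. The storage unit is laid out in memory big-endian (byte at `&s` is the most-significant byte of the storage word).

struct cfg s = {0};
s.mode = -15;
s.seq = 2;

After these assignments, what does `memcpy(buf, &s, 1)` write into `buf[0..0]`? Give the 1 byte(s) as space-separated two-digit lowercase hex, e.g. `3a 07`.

8a

mode:5 = -15 → 0x11 << 3 → word 0x88
seq:3 = 2 → 0x2 << 0 → word 0x8a
word = 0x8a → big-endian bytes:
  [0]=0x8a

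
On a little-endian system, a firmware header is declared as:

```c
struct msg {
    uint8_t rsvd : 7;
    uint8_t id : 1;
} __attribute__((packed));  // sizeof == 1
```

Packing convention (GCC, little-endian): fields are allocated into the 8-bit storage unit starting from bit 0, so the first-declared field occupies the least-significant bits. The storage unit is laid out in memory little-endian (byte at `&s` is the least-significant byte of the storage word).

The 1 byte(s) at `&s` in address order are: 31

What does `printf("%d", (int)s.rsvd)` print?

49

[0]=0x31 (little-endian) → word 0x31
rsvd [0+:7] = (word>>0) & 0x7f = 49  ←
id [7+:1] = (word>>7) & 0x1 = 0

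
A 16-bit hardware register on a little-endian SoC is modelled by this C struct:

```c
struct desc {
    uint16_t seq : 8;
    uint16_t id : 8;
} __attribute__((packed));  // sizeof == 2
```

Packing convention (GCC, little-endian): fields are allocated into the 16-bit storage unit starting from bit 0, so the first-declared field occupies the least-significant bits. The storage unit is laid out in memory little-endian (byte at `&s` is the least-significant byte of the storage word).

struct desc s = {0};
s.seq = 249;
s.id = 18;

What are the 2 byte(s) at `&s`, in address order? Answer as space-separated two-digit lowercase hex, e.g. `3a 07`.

f9 12

seq (8b) val=249 bits=0xf9 at bit 0: 0x00f9
id (8b) val=18 bits=0x12 at bit 8: 0x12f9
word = 0x12f9 → little-endian bytes:
  [0]=0xf9  [1]=0x12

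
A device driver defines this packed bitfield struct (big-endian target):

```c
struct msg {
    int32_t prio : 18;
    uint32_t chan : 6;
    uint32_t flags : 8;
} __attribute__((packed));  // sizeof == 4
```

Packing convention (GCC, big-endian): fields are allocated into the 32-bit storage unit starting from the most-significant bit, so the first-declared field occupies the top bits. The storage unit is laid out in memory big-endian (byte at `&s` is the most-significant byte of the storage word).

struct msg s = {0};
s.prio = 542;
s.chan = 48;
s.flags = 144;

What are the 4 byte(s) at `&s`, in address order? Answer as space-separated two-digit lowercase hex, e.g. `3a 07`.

00 87 b0 90

[14+:18] prio=542 & 0x3ffff = 0x21e; word=0x00878000
[8+:6] chan=48 & 0x3f = 0x30; word=0x0087b000
[0+:8] flags=144 & 0xff = 0x90; word=0x0087b090
word = 0x0087b090 → big-endian bytes:
  [0]=0x00  [1]=0x87  [2]=0xb0  [3]=0x90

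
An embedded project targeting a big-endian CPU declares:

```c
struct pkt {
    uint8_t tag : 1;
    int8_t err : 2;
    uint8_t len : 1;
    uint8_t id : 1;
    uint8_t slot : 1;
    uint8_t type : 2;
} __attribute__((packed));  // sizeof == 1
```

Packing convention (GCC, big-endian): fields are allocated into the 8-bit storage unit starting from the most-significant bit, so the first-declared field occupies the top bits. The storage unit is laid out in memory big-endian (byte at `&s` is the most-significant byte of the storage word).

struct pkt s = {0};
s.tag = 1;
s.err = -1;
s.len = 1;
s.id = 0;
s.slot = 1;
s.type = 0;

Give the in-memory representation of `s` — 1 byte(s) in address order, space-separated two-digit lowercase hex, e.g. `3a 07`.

f4

[7+:1] tag=1 & 0x1 = 0x1; word=0x80
[5+:2] err=-1 & 0x3 = 0x3; word=0xe0
[4+:1] len=1 & 0x1 = 0x1; word=0xf0
[3+:1] id=0 & 0x1 = 0x0; word=0xf0
[2+:1] slot=1 & 0x1 = 0x1; word=0xf4
[0+:2] type=0 & 0x3 = 0x0; word=0xf4
word = 0xf4 → big-endian bytes:
  [0]=0xf4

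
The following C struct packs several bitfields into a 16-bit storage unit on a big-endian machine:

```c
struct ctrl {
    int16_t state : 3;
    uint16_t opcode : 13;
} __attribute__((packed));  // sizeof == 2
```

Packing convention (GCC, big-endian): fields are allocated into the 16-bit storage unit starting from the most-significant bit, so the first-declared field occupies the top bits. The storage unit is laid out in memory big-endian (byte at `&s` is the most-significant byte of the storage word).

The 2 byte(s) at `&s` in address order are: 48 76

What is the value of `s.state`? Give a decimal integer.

[0]=0x48 [1]=0x76 (big-endian) → word 0x4876
state:3 @ bit 13 → (0x4876>>13)&0x7 = 0x2  ←
opcode:13 @ bit 0 → (0x4876>>0)&0x1fff = 0x876
state signed 3b, MSB=0: value = 2

2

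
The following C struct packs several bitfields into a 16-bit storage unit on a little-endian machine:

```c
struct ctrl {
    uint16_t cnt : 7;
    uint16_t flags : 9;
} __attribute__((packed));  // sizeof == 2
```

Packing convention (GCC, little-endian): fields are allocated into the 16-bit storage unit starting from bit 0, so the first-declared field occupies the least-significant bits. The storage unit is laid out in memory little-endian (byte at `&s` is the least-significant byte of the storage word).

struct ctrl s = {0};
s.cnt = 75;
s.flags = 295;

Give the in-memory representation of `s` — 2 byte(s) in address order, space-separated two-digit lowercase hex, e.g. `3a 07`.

cnt:7 = 75 → 0x4b << 0 → word 0x004b
flags:9 = 295 → 0x127 << 7 → word 0x93cb
word = 0x93cb → little-endian bytes:
  [0]=0xcb  [1]=0x93

cb 93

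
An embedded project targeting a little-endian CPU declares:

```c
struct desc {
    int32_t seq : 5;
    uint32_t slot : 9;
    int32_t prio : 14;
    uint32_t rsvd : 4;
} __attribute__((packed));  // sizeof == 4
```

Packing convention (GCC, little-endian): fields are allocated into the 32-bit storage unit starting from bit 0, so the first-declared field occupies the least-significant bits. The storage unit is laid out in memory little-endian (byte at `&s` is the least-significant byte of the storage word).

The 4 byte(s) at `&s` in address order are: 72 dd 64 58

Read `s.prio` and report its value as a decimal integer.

[0]=0x72 [1]=0xdd [2]=0x64 [3]=0x58 (little-endian) → word 0x5864dd72
seq:5 @ bit 0 → (0x5864dd72>>0)&0x1f = 0x12
slot:9 @ bit 5 → (0x5864dd72>>5)&0x1ff = 0xeb
prio:14 @ bit 14 → (0x5864dd72>>14)&0x3fff = 0x2193  ←
rsvd:4 @ bit 28 → (0x5864dd72>>28)&0xf = 0x5
prio signed 14b, MSB=1: 8595 - 16384 = -7789

-7789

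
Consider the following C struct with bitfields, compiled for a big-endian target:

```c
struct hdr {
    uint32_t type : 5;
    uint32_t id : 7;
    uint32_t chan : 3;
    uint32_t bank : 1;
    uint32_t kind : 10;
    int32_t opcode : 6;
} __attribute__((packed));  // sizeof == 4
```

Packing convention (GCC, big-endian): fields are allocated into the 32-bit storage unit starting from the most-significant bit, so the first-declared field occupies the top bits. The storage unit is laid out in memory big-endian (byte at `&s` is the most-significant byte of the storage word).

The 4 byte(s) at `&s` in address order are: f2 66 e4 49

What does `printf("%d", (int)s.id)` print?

[0]=0xf2 [1]=0x66 [2]=0xe4 [3]=0x49 (big-endian) → word 0xf266e449
type:5 @ bit 27 → (0xf266e449>>27)&0x1f = 0x1e
id:7 @ bit 20 → (0xf266e449>>20)&0x7f = 0x26  ←
chan:3 @ bit 17 → (0xf266e449>>17)&0x7 = 0x3
bank:1 @ bit 16 → (0xf266e449>>16)&0x1 = 0x0
kind:10 @ bit 6 → (0xf266e449>>6)&0x3ff = 0x391
opcode:6 @ bit 0 → (0xf266e449>>0)&0x3f = 0x9

38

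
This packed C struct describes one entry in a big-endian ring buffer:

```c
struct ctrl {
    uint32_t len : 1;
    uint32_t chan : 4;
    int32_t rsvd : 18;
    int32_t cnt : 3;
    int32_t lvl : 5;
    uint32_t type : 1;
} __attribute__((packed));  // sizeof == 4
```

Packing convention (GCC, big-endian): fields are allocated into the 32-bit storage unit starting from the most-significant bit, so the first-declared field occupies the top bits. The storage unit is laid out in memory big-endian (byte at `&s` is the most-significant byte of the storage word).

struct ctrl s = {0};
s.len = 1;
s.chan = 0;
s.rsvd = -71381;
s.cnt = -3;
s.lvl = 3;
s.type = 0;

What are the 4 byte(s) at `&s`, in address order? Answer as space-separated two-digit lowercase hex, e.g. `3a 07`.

len (1b) val=1 bits=0x1 at bit 31: 0x80000000
chan (4b) val=0 bits=0x0 at bit 27: 0x80000000
rsvd (18b) val=-71381 bits=0x2e92b at bit 9: 0x85d25600
cnt (3b) val=-3 bits=0x5 at bit 6: 0x85d25740
lvl (5b) val=3 bits=0x3 at bit 1: 0x85d25746
type (1b) val=0 bits=0x0 at bit 0: 0x85d25746
word = 0x85d25746 → big-endian bytes:
  [0]=0x85  [1]=0xd2  [2]=0x57  [3]=0x46

85 d2 57 46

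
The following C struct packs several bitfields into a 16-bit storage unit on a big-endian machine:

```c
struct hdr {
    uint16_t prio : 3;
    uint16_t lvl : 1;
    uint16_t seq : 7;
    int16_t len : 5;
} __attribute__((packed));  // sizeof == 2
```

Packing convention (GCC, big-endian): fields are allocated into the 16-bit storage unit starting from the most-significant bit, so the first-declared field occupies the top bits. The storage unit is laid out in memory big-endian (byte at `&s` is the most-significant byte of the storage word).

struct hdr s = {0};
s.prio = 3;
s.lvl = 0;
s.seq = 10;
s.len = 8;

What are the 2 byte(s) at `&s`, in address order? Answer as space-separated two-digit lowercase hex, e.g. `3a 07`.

61 48

[13+:3] prio=3 & 0x7 = 0x3; word=0x6000
[12+:1] lvl=0 & 0x1 = 0x0; word=0x6000
[5+:7] seq=10 & 0x7f = 0xa; word=0x6140
[0+:5] len=8 & 0x1f = 0x8; word=0x6148
word = 0x6148 → big-endian bytes:
  [0]=0x61  [1]=0x48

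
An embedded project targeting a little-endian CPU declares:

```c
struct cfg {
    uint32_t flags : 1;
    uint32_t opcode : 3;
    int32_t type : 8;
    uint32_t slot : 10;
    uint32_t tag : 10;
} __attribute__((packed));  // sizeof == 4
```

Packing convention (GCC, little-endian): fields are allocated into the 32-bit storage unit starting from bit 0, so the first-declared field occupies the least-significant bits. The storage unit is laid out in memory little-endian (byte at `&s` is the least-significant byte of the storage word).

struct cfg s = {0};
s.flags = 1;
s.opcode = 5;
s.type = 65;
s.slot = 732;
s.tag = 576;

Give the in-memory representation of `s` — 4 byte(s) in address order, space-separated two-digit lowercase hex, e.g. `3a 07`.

1b c4 2d 90

flags:1 = 1 → 0x1 << 0 → word 0x00000001
opcode:3 = 5 → 0x5 << 1 → word 0x0000000b
type:8 = 65 → 0x41 << 4 → word 0x0000041b
slot:10 = 732 → 0x2dc << 12 → word 0x002dc41b
tag:10 = 576 → 0x240 << 22 → word 0x902dc41b
word = 0x902dc41b → little-endian bytes:
  [0]=0x1b  [1]=0xc4  [2]=0x2d  [3]=0x90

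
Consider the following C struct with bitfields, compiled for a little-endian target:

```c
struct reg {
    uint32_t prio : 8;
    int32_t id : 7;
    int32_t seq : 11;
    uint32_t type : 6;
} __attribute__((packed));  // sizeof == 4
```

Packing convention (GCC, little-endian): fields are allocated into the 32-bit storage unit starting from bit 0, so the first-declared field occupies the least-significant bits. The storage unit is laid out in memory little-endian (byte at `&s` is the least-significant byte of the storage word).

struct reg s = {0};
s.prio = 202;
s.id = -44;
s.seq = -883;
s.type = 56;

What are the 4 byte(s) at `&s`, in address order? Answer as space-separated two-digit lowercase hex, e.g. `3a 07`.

ca d4 46 e2

prio:8 = 202 → 0xca << 0 → word 0x000000ca
id:7 = -44 → 0x54 << 8 → word 0x000054ca
seq:11 = -883 → 0x48d << 15 → word 0x0246d4ca
type:6 = 56 → 0x38 << 26 → word 0xe246d4ca
word = 0xe246d4ca → little-endian bytes:
  [0]=0xca  [1]=0xd4  [2]=0x46  [3]=0xe2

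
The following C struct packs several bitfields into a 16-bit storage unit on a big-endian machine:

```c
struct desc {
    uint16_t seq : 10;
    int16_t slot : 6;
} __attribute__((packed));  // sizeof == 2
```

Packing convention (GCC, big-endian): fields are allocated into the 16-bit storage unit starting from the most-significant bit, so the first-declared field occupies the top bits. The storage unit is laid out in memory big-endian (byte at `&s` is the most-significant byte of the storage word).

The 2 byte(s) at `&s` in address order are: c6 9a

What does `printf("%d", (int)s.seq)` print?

[0]=0xc6 [1]=0x9a (big-endian) → word 0xc69a
seq:10 @ bit 6 → (0xc69a>>6)&0x3ff = 0x31a  ←
slot:6 @ bit 0 → (0xc69a>>0)&0x3f = 0x1a

794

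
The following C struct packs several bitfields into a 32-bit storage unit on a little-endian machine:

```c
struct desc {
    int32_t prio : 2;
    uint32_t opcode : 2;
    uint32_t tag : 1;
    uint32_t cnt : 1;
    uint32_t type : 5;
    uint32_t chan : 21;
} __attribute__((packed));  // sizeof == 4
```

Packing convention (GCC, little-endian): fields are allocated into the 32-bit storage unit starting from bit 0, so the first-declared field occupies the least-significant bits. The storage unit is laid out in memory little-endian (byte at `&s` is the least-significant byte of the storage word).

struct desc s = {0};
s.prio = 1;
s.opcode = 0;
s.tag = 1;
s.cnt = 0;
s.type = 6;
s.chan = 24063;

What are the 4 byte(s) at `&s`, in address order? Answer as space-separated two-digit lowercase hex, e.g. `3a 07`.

prio:2 = 1 → 0x1 << 0 → word 0x00000001
opcode:2 = 0 → 0x0 << 2 → word 0x00000001
tag:1 = 1 → 0x1 << 4 → word 0x00000011
cnt:1 = 0 → 0x0 << 5 → word 0x00000011
type:5 = 6 → 0x6 << 6 → word 0x00000191
chan:21 = 24063 → 0x5dff << 11 → word 0x02eff991
word = 0x02eff991 → little-endian bytes:
  [0]=0x91  [1]=0xf9  [2]=0xef  [3]=0x02

91 f9 ef 02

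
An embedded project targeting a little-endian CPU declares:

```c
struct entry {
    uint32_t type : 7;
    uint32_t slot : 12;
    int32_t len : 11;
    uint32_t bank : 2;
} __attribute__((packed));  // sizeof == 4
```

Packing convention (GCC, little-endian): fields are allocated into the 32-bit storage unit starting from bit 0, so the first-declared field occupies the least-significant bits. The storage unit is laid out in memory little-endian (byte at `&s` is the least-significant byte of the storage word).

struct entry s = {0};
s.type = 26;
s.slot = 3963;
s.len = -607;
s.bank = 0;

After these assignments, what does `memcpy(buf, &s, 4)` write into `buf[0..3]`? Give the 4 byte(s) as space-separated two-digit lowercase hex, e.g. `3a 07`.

type:7 = 26 → 0x1a << 0 → word 0x0000001a
slot:12 = 3963 → 0xf7b << 7 → word 0x0007bd9a
len:11 = -607 → 0x5a1 << 19 → word 0x2d0fbd9a
bank:2 = 0 → 0x0 << 30 → word 0x2d0fbd9a
word = 0x2d0fbd9a → little-endian bytes:
  [0]=0x9a  [1]=0xbd  [2]=0x0f  [3]=0x2d

9a bd 0f 2d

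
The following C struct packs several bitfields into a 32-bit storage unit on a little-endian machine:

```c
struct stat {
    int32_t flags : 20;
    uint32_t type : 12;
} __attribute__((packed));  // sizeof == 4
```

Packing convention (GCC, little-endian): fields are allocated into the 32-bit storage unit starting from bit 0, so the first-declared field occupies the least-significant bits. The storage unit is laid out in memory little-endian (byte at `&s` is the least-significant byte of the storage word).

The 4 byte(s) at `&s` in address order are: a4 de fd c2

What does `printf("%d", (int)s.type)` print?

3119

[0]=0xa4 [1]=0xde [2]=0xfd [3]=0xc2 (little-endian) → word 0xc2fddea4
flags [0+:20] = (word>>0) & 0xfffff = 908964
type [20+:12] = (word>>20) & 0xfff = 3119  ←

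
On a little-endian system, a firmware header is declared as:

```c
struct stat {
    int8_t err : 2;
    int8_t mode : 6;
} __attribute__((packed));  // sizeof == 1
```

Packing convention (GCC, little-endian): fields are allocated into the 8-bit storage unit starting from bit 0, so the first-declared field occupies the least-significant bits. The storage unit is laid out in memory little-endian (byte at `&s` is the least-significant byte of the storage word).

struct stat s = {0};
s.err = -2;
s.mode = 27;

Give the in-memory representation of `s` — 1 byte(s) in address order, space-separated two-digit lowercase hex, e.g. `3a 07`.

err:2 = -2 → 0x2 << 0 → word 0x02
mode:6 = 27 → 0x1b << 2 → word 0x6e
word = 0x6e → little-endian bytes:
  [0]=0x6e

6e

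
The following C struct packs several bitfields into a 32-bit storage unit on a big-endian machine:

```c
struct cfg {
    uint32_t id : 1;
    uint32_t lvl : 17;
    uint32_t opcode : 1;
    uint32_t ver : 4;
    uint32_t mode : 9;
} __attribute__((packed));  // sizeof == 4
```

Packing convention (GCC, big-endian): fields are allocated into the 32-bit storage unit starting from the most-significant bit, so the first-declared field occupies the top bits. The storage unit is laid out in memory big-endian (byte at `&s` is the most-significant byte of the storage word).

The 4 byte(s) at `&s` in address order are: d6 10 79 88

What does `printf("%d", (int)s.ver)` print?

[0]=0xd6 [1]=0x10 [2]=0x79 [3]=0x88 (big-endian) → word 0xd6107988
id:1 @ bit 31 → (0xd6107988>>31)&0x1 = 0x1
lvl:17 @ bit 14 → (0xd6107988>>14)&0x1ffff = 0x15841
opcode:1 @ bit 13 → (0xd6107988>>13)&0x1 = 0x1
ver:4 @ bit 9 → (0xd6107988>>9)&0xf = 0xc  ←
mode:9 @ bit 0 → (0xd6107988>>0)&0x1ff = 0x188

12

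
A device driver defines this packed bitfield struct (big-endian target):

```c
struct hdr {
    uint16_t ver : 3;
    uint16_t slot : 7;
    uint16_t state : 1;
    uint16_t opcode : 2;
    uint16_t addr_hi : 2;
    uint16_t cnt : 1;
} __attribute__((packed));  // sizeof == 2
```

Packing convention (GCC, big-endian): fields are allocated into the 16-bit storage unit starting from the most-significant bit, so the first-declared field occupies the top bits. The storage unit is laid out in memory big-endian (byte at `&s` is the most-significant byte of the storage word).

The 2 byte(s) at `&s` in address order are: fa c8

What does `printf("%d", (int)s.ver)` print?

7

[0]=0xfa [1]=0xc8 (big-endian) → word 0xfac8
ver [13+:3] = (word>>13) & 0x7 = 7  ←
slot [6+:7] = (word>>6) & 0x7f = 107
state [5+:1] = (word>>5) & 0x1 = 0
opcode [3+:2] = (word>>3) & 0x3 = 1
addr_hi [1+:2] = (word>>1) & 0x3 = 0
cnt [0+:1] = (word>>0) & 0x1 = 0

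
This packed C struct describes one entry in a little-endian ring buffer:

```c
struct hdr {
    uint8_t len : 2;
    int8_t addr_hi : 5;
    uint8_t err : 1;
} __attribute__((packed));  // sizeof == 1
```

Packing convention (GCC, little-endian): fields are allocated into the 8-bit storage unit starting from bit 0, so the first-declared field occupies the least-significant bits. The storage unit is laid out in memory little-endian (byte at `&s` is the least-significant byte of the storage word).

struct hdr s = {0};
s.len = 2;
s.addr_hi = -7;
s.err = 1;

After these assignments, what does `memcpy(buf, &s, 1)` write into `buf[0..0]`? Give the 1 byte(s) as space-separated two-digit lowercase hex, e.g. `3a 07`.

e6

len (2b) val=2 bits=0x2 at bit 0: 0x02
addr_hi (5b) val=-7 bits=0x19 at bit 2: 0x66
err (1b) val=1 bits=0x1 at bit 7: 0xe6
word = 0xe6 → little-endian bytes:
  [0]=0xe6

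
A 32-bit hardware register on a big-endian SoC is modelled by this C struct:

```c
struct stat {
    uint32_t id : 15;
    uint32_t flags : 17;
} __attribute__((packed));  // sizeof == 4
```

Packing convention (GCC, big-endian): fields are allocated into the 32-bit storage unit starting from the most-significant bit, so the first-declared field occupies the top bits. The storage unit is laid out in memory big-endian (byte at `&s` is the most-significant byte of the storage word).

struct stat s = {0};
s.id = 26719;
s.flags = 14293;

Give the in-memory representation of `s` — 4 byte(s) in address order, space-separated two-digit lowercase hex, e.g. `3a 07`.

d0 be 37 d5

id (15b) val=26719 bits=0x685f at bit 17: 0xd0be0000
flags (17b) val=14293 bits=0x37d5 at bit 0: 0xd0be37d5
word = 0xd0be37d5 → big-endian bytes:
  [0]=0xd0  [1]=0xbe  [2]=0x37  [3]=0xd5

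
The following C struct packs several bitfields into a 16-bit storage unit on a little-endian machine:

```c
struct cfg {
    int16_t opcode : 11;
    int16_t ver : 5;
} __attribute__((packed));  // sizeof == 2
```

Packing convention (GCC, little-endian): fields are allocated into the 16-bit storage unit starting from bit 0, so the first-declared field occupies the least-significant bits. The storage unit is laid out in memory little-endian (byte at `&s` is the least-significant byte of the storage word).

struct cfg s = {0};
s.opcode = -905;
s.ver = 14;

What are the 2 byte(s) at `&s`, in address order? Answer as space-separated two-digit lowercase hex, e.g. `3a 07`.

77 74

opcode (11b) val=-905 bits=0x477 at bit 0: 0x0477
ver (5b) val=14 bits=0xe at bit 11: 0x7477
word = 0x7477 → little-endian bytes:
  [0]=0x77  [1]=0x74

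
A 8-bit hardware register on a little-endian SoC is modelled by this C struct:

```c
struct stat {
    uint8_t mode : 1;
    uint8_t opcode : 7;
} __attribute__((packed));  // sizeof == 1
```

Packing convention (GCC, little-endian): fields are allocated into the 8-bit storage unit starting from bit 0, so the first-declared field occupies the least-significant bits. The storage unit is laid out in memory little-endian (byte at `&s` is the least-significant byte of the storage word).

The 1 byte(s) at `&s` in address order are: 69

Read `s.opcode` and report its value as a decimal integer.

[0]=0x69 (little-endian) → word 0x69
mode:1 @ bit 0 → (0x69>>0)&0x1 = 0x1
opcode:7 @ bit 1 → (0x69>>1)&0x7f = 0x34  ←

52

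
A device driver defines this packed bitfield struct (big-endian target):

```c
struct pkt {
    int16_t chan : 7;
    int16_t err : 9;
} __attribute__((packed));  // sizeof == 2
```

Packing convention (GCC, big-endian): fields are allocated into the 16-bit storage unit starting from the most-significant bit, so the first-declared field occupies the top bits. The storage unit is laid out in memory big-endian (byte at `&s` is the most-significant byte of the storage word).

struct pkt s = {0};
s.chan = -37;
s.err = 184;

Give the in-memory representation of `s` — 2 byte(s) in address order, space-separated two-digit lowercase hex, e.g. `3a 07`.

[9+:7] chan=-37 & 0x7f = 0x5b; word=0xb600
[0+:9] err=184 & 0x1ff = 0xb8; word=0xb6b8
word = 0xb6b8 → big-endian bytes:
  [0]=0xb6  [1]=0xb8

b6 b8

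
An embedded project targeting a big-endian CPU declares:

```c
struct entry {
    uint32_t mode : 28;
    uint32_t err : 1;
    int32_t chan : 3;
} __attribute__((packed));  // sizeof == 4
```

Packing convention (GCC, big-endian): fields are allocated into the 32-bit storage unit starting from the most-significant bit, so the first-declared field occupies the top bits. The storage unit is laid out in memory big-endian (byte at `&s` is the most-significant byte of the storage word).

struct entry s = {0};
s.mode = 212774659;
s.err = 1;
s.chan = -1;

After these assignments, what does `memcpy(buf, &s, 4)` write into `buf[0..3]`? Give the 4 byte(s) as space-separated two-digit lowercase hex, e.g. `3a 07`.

mode (28b) val=212774659 bits=0xcaeaf03 at bit 4: 0xcaeaf030
err (1b) val=1 bits=0x1 at bit 3: 0xcaeaf038
chan (3b) val=-1 bits=0x7 at bit 0: 0xcaeaf03f
word = 0xcaeaf03f → big-endian bytes:
  [0]=0xca  [1]=0xea  [2]=0xf0  [3]=0x3f

ca ea f0 3f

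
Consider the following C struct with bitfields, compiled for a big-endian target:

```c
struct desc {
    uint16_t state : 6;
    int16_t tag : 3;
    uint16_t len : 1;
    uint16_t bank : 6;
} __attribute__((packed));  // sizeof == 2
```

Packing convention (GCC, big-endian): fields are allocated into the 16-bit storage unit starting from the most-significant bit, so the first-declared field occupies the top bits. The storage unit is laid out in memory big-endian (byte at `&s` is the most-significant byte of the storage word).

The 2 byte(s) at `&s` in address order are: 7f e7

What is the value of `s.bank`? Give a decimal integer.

39

[0]=0x7f [1]=0xe7 (big-endian) → word 0x7fe7
state [10+:6] = (word>>10) & 0x3f = 31
tag [7+:3] = (word>>7) & 0x7 = 7
len [6+:1] = (word>>6) & 0x1 = 1
bank [0+:6] = (word>>0) & 0x3f = 39  ←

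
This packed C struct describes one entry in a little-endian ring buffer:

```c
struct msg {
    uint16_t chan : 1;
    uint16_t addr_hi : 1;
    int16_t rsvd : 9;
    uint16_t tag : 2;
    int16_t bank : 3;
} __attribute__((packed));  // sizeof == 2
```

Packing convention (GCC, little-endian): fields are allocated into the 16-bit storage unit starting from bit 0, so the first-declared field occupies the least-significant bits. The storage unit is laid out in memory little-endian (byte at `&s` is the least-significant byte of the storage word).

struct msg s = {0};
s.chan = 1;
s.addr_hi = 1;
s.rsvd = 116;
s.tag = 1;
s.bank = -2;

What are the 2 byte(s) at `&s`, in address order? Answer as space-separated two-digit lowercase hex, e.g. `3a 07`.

[0+:1] chan=1 & 0x1 = 0x1; word=0x0001
[1+:1] addr_hi=1 & 0x1 = 0x1; word=0x0003
[2+:9] rsvd=116 & 0x1ff = 0x74; word=0x01d3
[11+:2] tag=1 & 0x3 = 0x1; word=0x09d3
[13+:3] bank=-2 & 0x7 = 0x6; word=0xc9d3
word = 0xc9d3 → little-endian bytes:
  [0]=0xd3  [1]=0xc9

d3 c9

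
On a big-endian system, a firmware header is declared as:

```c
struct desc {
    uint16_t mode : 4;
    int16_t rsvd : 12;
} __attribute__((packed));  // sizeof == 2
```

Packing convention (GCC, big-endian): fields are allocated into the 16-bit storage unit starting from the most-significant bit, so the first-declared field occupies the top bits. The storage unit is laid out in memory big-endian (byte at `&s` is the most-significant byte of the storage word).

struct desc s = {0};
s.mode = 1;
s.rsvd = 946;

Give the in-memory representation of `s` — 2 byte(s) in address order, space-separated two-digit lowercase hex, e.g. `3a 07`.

[12+:4] mode=1 & 0xf = 0x1; word=0x1000
[0+:12] rsvd=946 & 0xfff = 0x3b2; word=0x13b2
word = 0x13b2 → big-endian bytes:
  [0]=0x13  [1]=0xb2

13 b2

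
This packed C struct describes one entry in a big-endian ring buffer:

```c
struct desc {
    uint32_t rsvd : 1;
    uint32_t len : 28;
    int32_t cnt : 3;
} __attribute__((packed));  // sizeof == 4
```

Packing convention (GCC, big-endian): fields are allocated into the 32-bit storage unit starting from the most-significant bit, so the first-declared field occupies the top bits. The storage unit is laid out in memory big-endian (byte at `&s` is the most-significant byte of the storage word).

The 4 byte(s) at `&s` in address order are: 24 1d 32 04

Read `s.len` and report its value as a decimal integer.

75736640

[0]=0x24 [1]=0x1d [2]=0x32 [3]=0x04 (big-endian) → word 0x241d3204
rsvd:1 @ bit 31 → (0x241d3204>>31)&0x1 = 0x0
len:28 @ bit 3 → (0x241d3204>>3)&0xfffffff = 0x483a640  ←
cnt:3 @ bit 0 → (0x241d3204>>0)&0x7 = 0x4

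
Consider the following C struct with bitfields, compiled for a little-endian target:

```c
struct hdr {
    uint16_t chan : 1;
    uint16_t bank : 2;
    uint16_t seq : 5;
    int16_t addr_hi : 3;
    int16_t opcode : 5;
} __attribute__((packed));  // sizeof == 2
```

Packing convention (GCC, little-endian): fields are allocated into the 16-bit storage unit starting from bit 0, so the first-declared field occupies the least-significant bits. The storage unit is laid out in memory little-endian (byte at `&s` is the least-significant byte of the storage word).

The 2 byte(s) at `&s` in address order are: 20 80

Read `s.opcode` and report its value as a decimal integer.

[0]=0x20 [1]=0x80 (little-endian) → word 0x8020
chan [0+:1] = (word>>0) & 0x1 = 0
bank [1+:2] = (word>>1) & 0x3 = 0
seq [3+:5] = (word>>3) & 0x1f = 4
addr_hi [8+:3] = (word>>8) & 0x7 = 0
opcode [11+:5] = (word>>11) & 0x1f = 16  ←
opcode signed 5b, MSB=1: 16 - 32 = -16

-16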